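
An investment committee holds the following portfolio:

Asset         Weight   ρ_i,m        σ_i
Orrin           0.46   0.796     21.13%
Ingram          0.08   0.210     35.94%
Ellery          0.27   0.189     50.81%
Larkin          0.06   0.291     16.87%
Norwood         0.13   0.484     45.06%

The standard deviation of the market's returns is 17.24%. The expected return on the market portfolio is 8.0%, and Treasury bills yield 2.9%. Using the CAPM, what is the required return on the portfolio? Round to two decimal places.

7.06%

β_Orrin = 0.796 × 21.13% / 17.24% = 0.9756
β_Ingram = 0.210 × 35.94% / 17.24% = 0.4378
β_Ellery = 0.189 × 50.81% / 17.24% = 0.5570
β_Larkin = 0.291 × 16.87% / 17.24% = 0.2848
β_Norwood = 0.484 × 45.06% / 17.24% = 1.2650
β_P = Σ w_i β_i = 0.46×0.9756 + 0.08×0.4378 + 0.27×0.5570 + 0.06×0.2848 + 0.13×1.2650 = 0.8157
MRP = 8.0% − 2.9% = 5.10%
E(R_P) = R_f + β_P × MRP = 2.9% + 0.8157 × 5.1% = 7.06%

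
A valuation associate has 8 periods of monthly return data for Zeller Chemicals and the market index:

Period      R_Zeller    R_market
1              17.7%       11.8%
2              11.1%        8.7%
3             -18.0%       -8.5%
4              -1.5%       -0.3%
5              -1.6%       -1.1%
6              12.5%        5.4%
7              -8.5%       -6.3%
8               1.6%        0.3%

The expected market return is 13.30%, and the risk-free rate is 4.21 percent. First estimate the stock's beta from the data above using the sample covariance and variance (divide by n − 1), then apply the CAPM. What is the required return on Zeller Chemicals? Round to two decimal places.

Mean R_i = (17.7 + 11.1 − 18.0 − 1.5 − 1.6 + 12.5 − 8.5 + 1.6) / 8 = 1.6625%
Mean R_m = (11.8 + 8.7 − 8.5 − 0.3 − 1.1 + 5.4 − 6.3 + 0.3) / 8 = 1.2500%
Σ(R_i − R̄_i)(R_m − R̄_m) = 565.5450  ⇒  Cov = 565.5450 / 7 = 80.7921
Σ(R_m − R̄_m)² = 344.9200  ⇒  Var(R_m) = 344.9200 / 7 = 49.2743
β = Cov / Var(R_m) = 80.7921 / 49.2743 = 1.6396
MRP = 13.30% − 4.21% = 9.09%
E(R) = R_f + β × MRP = 4.21% + 1.6396 × 9.09% = 19.11%

19.11%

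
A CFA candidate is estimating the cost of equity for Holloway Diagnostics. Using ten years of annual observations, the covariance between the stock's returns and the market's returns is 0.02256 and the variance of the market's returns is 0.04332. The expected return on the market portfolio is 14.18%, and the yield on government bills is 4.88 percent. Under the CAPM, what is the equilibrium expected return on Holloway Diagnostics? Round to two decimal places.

9.72%

β = Cov(R_i, R_m) / Var(R_m) = 0.02256 / 0.04332 = 0.5208
MRP = 14.18% − 4.88% = 9.30%
E(R) = R_f + β × MRP = 4.88% + 0.5208 × 9.30% = 9.72%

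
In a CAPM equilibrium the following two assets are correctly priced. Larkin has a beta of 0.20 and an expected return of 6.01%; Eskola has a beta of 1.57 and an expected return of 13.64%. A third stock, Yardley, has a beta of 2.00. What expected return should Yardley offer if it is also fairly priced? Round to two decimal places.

MRP (SML slope) = (13.64% − 6.01%) / (1.57 − 0.20) = 7.63% / 1.37 = 5.5693%
R_f (intercept) = 6.01% − 0.20 × 5.5693% = 4.8961%
E(R_Yardley) = R_f + β × MRP = 4.8961% + 2.00 × 5.5693% = 16.03%

16.03%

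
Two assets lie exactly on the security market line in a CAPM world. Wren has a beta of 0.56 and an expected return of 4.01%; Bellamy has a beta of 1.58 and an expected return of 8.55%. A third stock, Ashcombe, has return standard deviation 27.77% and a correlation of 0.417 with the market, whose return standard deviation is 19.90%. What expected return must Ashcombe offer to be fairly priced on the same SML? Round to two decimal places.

MRP = (8.55% − 4.01%) / (1.58 − 0.56) = 4.4510%
R_f = 4.01% − 0.56 × 4.4510% = 1.5174%
β_Ashcombe = ρ·σ_i/σ_m = 0.417 × 27.77 / 19.90 = 0.5819
E(R_Ashcombe) = R_f + β × MRP = 1.5174% + 0.5819 × 4.4510% = 4.11%

4.11%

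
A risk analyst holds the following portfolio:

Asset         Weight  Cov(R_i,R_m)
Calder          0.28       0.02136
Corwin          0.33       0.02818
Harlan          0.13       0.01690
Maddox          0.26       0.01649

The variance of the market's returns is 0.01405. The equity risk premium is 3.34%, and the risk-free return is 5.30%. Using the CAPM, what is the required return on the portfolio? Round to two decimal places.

10.47%

β_Calder = 0.02136 / 0.01405 = 1.5203
β_Corwin = 0.02818 / 0.01405 = 2.0057
β_Harlan = 0.01690 / 0.01405 = 1.2028
β_Maddox = 0.01649 / 0.01405 = 1.1737
β_P = Σ w_i β_i = 0.28×1.5203 + 0.33×2.0057 + 0.13×1.2028 + 0.26×1.1737 = 1.5491
E(R_P) = R_f + β_P × MRP = 5.30% + 1.5491 × 3.34% = 10.47%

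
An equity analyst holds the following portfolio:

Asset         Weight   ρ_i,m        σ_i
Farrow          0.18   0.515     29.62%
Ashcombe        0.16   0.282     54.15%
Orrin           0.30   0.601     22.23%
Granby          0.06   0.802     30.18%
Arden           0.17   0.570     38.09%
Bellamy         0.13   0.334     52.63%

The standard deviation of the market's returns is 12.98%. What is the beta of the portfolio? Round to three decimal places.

β_Farrow = 0.515 × 29.62% / 12.98% = 1.1752
β_Ashcombe = 0.282 × 54.15% / 12.98% = 1.1764
β_Orrin = 0.601 × 22.23% / 12.98% = 1.0293
β_Granby = 0.802 × 30.18% / 12.98% = 1.8647
β_Arden = 0.570 × 38.09% / 12.98% = 1.6727
β_Bellamy = 0.334 × 52.63% / 12.98% = 1.3543
β_P = Σ w_i β_i = 0.18×1.1752 + 0.16×1.1764 + 0.30×1.0293 + 0.06×1.8647 + 0.17×1.6727 + 0.13×1.3543 = 1.2809

1.281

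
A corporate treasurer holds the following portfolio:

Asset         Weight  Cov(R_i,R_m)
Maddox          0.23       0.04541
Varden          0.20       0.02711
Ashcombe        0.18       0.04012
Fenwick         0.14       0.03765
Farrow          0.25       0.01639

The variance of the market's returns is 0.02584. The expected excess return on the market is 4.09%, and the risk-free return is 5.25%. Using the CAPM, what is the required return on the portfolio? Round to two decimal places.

β_Maddox = 0.04541 / 0.02584 = 1.7574
β_Varden = 0.02711 / 0.02584 = 1.0491
β_Ashcombe = 0.04012 / 0.02584 = 1.5526
β_Fenwick = 0.03765 / 0.02584 = 1.4570
β_Farrow = 0.01639 / 0.02584 = 0.6343
β_P = Σ w_i β_i = 0.23×1.7574 + 0.20×1.0491 + 0.18×1.5526 + 0.14×1.4570 + 0.25×0.6343 = 1.2560
E(R_P) = R_f + β_P × MRP = 5.25% + 1.2560 × 4.09% = 10.39%

10.39%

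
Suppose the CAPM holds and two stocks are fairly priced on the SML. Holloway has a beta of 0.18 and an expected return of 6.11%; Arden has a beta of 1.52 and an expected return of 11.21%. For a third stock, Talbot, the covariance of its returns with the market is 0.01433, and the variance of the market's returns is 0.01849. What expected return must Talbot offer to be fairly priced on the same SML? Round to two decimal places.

8.37%

MRP = (11.21% − 6.11%) / (1.52 − 0.18) = 3.8060%
R_f = 6.11% − 0.18 × 3.8060% = 5.4249%
β_Talbot = Cov / Var(R_m) = 0.01433 / 0.01849 = 0.7750
E(R_Talbot) = R_f + β × MRP = 5.4249% + 0.7750 × 3.8060% = 8.37%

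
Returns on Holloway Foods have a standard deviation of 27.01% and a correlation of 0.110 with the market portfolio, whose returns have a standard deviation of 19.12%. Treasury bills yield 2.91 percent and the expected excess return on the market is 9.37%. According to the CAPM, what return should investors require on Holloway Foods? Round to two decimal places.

4.37%

β = ρ × σ_i / σ_m = 0.110 × 27.01% / 19.12% = 0.1554
E(R) = 2.91% + 0.1554 × 9.37% = 4.37%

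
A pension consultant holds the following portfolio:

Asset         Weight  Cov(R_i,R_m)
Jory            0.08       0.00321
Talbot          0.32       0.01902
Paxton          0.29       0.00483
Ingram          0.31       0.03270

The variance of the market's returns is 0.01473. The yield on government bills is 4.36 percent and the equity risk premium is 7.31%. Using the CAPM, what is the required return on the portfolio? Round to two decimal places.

13.23%

β_Jory = 0.00321 / 0.01473 = 0.2179
β_Talbot = 0.01902 / 0.01473 = 1.2912
β_Paxton = 0.00483 / 0.01473 = 0.3279
β_Ingram = 0.03270 / 0.01473 = 2.2200
β_P = Σ w_i β_i = 0.08×0.2179 + 0.32×1.2912 + 0.29×0.3279 + 0.31×2.2200 = 1.2139
E(R_P) = R_f + β_P × MRP = 4.36% + 1.2139 × 7.31% = 13.23%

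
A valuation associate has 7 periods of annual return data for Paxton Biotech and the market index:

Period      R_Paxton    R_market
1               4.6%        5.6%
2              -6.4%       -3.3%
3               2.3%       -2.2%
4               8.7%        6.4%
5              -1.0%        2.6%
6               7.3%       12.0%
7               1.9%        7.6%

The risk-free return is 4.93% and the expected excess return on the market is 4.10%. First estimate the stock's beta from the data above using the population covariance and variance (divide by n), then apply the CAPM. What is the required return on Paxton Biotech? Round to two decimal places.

7.81%

Mean R_i = (4.6 − 6.4 + 2.3 + 8.7 − 1.0 + 7.3 + 1.9) / 7 = 2.4857%
Mean R_m = (5.6 − 3.3 − 2.2 + 6.4 + 2.6 + 12.0 + 7.6) / 7 = 4.1000%
Σ(R_i − R̄_i)(R_m − R̄_m) = 125.6000  ⇒  Cov = 125.6000 / 7 = 17.9429
Σ(R_m − R̄_m)² = 178.9000  ⇒  Var(R_m) = 178.9000 / 7 = 25.5571
β = Cov / Var(R_m) = 17.9429 / 25.5571 = 0.7021
E(R) = R_f + β × MRP = 4.93% + 0.7021 × 4.10% = 7.81%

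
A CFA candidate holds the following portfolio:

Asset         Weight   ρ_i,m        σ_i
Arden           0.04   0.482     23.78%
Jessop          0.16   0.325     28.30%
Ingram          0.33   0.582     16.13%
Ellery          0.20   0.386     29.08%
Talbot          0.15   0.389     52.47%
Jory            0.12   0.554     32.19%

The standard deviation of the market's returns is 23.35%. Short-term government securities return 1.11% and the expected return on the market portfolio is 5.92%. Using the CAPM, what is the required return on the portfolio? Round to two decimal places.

β_Arden = 0.482 × 23.78% / 23.35% = 0.4909
β_Jessop = 0.325 × 28.30% / 23.35% = 0.3939
β_Ingram = 0.582 × 16.13% / 23.35% = 0.4020
β_Ellery = 0.386 × 29.08% / 23.35% = 0.4807
β_Talbot = 0.389 × 52.47% / 23.35% = 0.8741
β_Jory = 0.554 × 32.19% / 23.35% = 0.7637
β_P = Σ w_i β_i = 0.04×0.4909 + 0.16×0.3939 + 0.33×0.4020 + 0.20×0.4807 + 0.15×0.8741 + 0.12×0.7637 = 0.5342
MRP = 5.92% − 1.11% = 4.81%
E(R_P) = R_f + β_P × MRP = 1.11% + 0.5342 × 4.81% = 3.68%

3.68%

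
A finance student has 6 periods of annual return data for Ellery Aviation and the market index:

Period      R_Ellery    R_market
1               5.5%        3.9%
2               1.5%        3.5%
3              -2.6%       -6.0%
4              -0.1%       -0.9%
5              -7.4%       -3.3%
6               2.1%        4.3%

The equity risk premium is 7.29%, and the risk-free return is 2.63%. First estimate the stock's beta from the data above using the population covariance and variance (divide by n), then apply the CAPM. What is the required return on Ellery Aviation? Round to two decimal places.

Mean R_i = (5.5 + 1.5 − 2.6 − 0.1 − 7.4 + 2.1) / 6 = -0.1667%
Mean R_m = (3.9 + 3.5 − 6.0 − 0.9 − 3.3 + 4.3) / 6 = 0.2500%
Σ(R_i − R̄_i)(R_m − R̄_m) = 76.0900  ⇒  Cov = 76.0900 / 6 = 12.6817
Σ(R_m − R̄_m)² = 93.2750  ⇒  Var(R_m) = 93.2750 / 6 = 15.5458
β = Cov / Var(R_m) = 12.6817 / 15.5458 = 0.8158
E(R) = R_f + β × MRP = 2.63% + 0.8158 × 7.29% = 8.58%

8.58%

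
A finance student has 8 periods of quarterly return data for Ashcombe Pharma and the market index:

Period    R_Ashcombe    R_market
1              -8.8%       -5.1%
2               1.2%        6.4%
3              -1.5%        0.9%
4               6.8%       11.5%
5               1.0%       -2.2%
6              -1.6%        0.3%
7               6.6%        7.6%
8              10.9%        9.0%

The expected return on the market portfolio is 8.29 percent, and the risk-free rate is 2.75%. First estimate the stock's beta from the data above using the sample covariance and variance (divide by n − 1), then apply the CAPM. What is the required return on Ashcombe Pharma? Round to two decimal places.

Mean R_i = (-8.8 + 1.2 − 1.5 + 6.8 + 1.0 − 1.6 + 6.6 + 10.9) / 8 = 1.8250%
Mean R_m = (-5.1 + 6.4 + 0.9 + 11.5 − 2.2 + 0.3 + 7.6 + 9.0) / 8 = 3.5500%
Σ(R_i − R̄_i)(R_m − R̄_m) = 223.1600  ⇒  Cov = 223.1600 / 7 = 31.8800
Σ(R_m − R̄_m)² = 242.9000  ⇒  Var(R_m) = 242.9000 / 7 = 34.7000
β = Cov / Var(R_m) = 31.8800 / 34.7000 = 0.9187
MRP = 8.29% − 2.75% = 5.54%
E(R) = R_f + β × MRP = 2.75% + 0.9187 × 5.54% = 7.84%

7.84%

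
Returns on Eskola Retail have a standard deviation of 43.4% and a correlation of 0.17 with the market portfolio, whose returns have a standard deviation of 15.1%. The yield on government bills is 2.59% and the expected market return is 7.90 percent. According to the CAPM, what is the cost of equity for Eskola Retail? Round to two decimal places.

β = ρ × σ_i / σ_m = 0.17 × 43.4% / 15.1% = 0.4886
MRP = 7.90% − 2.59% = 5.31%
E(R) = 2.59% + 0.4886 × 5.31% = 5.18%

5.18%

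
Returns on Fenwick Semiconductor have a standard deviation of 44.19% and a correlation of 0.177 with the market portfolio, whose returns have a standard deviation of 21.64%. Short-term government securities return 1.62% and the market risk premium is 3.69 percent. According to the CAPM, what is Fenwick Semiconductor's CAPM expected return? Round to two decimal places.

2.95%

β = ρ × σ_i / σ_m = 0.177 × 44.19% / 21.64% = 0.3614
E(R) = 1.62% + 0.3614 × 3.69% = 2.95%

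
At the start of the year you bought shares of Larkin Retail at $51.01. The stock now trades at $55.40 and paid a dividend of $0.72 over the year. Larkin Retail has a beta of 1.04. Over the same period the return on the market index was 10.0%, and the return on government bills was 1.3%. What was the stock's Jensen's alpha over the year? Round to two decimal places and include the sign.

-0.33%

Realised HPR = (P1 + D1 − P0) / P0 = (55.40 + 0.72 − 51.01) / 51.01 = 5.11 / 51.01 = 10.0176%
MRP = 10.0% − 1.3% = 8.70%
CAPM required = R_f + β·MRP = 1.3% + 1.04 × 8.7% = 10.3480%
α = realised − required = 10.0176% − 10.3480% = -0.33%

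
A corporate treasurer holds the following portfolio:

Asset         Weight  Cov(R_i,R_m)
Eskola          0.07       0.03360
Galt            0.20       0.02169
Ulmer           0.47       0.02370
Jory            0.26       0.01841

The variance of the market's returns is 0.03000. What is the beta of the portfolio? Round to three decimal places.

0.754

β_Eskola = 0.03360 / 0.03000 = 1.1200
β_Galt = 0.02169 / 0.03000 = 0.7230
β_Ulmer = 0.02370 / 0.03000 = 0.7900
β_Jory = 0.01841 / 0.03000 = 0.6137
β_P = Σ w_i β_i = 0.07×1.1200 + 0.20×0.7230 + 0.47×0.7900 + 0.26×0.6137 = 0.7539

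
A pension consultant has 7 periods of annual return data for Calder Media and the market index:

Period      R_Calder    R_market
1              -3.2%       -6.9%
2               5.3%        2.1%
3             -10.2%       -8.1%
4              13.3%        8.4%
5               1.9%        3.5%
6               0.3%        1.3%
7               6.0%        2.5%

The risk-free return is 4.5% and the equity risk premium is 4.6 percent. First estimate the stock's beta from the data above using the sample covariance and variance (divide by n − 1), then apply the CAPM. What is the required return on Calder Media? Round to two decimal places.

Mean R_i = (-3.2 + 5.3 − 10.2 + 13.3 + 1.9 + 0.3 + 6.0) / 7 = 1.9143%
Mean R_m = (-6.9 + 2.1 − 8.1 + 8.4 + 3.5 + 1.3 + 2.5) / 7 = 0.4000%
Σ(R_i − R̄_i)(R_m − R̄_m) = 244.2300  ⇒  Cov = 244.2300 / 6 = 40.7050
Σ(R_m − R̄_m)² = 207.2600  ⇒  Var(R_m) = 207.2600 / 6 = 34.5433
β = Cov / Var(R_m) = 40.7050 / 34.5433 = 1.1784
E(R) = R_f + β × MRP = 4.5% + 1.1784 × 4.6% = 9.92%

9.92%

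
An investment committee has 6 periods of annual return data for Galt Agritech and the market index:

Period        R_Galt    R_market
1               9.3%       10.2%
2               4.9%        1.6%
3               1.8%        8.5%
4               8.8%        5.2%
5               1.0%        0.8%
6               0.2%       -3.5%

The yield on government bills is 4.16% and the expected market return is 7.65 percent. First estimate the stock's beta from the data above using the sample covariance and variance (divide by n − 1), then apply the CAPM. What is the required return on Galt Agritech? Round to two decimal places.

5.88%

Mean R_i = (9.3 + 4.9 + 1.8 + 8.8 + 1.0 + 0.2) / 6 = 4.3333%
Mean R_m = (10.2 + 1.6 + 8.5 + 5.2 + 0.8 − 3.5) / 6 = 3.8000%
Σ(R_i − R̄_i)(R_m − R̄_m) = 65.0600  ⇒  Cov = 65.0600 / 5 = 13.0120
Σ(R_m − R̄_m)² = 132.1400  ⇒  Var(R_m) = 132.1400 / 5 = 26.4280
β = Cov / Var(R_m) = 13.0120 / 26.4280 = 0.4924
MRP = 7.65% − 4.16% = 3.49%
E(R) = R_f + β × MRP = 4.16% + 0.4924 × 3.49% = 5.88%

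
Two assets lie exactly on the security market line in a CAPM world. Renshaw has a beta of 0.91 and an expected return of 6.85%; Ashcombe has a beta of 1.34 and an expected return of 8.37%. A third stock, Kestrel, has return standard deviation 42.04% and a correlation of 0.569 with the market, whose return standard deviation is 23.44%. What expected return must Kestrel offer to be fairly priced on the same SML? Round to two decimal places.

MRP = (8.37% − 6.85%) / (1.34 − 0.91) = 3.5349%
R_f = 6.85% − 0.91 × 3.5349% = 3.6332%
β_Kestrel = ρ·σ_i/σ_m = 0.569 × 42.04 / 23.44 = 1.0205
E(R_Kestrel) = R_f + β × MRP = 3.6332% + 1.0205 × 3.5349% = 7.24%

7.24%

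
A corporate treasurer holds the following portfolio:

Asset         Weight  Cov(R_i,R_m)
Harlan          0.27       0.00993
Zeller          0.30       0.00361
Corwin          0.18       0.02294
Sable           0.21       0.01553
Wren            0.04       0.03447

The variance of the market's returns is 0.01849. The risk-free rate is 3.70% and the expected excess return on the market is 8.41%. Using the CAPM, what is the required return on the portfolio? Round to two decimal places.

9.40%

β_Harlan = 0.00993 / 0.01849 = 0.5370
β_Zeller = 0.00361 / 0.01849 = 0.1952
β_Corwin = 0.02294 / 0.01849 = 1.2407
β_Sable = 0.01553 / 0.01849 = 0.8399
β_Wren = 0.03447 / 0.01849 = 1.8643
β_P = Σ w_i β_i = 0.27×0.5370 + 0.30×0.1952 + 0.18×1.2407 + 0.21×0.8399 + 0.04×1.8643 = 0.6778
E(R_P) = R_f + β_P × MRP = 3.70% + 0.6778 × 8.41% = 9.40%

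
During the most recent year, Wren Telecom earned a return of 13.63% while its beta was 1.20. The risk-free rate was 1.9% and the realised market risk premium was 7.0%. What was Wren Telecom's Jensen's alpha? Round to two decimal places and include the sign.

CAPM benchmark = R_f + β(R_m − R_f) = 1.9% + 1.20 × 7.0% = 10.3000%
α = actual − benchmark = 13.63% − 10.3000% = +3.33%

+3.33%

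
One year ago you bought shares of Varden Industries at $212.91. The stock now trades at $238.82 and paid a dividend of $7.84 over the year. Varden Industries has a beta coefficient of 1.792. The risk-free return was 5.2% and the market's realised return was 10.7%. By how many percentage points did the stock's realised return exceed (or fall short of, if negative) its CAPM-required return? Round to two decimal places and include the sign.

Realised HPR = (P1 + D1 − P0) / P0 = (238.82 + 7.84 − 212.91) / 212.91 = 33.75 / 212.91 = 15.8518%
MRP = 10.7% − 5.2% = 5.50%
CAPM required = R_f + β·MRP = 5.2% + 1.792 × 5.5% = 15.0560%
α = realised − required = 15.8518% − 15.0560% = +0.80%

+0.80%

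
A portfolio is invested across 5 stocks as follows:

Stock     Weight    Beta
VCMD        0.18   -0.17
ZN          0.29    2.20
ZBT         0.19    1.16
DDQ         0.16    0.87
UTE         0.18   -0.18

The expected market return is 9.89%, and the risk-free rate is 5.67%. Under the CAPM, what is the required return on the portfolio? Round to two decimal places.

β_P = Σ w_i β_i = 0.18×-0.17 + 0.29×2.20 + 0.19×1.16 + 0.16×0.87 + 0.18×-0.18 = 0.9346
MRP = 9.89% − 5.67% = 4.22%
E(R_P) = R_f + β_P × MRP = 5.67% + 0.9346 × 4.22% = 9.61%

9.61%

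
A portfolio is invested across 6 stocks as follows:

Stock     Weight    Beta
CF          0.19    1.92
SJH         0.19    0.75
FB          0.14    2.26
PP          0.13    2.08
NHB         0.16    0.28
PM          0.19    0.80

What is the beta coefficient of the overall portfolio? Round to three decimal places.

1.291

β_P = Σ w_i β_i = 0.19×1.92 + 0.19×0.75 + 0.14×2.26 + 0.13×2.08 + 0.16×0.28 + 0.19×0.80 = 1.2909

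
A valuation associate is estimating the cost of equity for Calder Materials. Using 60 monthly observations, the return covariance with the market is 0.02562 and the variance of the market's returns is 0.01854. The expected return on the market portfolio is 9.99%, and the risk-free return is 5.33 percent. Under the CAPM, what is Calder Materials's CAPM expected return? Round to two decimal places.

β = Cov(R_i, R_m) / Var(R_m) = 0.02562 / 0.01854 = 1.3819
MRP = 9.99% − 5.33% = 4.66%
E(R) = R_f + β × MRP = 5.33% + 1.3819 × 4.66% = 11.77%

11.77%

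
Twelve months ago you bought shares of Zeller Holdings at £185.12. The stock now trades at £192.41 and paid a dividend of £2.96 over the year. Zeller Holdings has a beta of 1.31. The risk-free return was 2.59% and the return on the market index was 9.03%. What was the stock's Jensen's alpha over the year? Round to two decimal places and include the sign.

Realised HPR = (P1 + D1 − P0) / P0 = (192.41 + 2.96 − 185.12) / 185.12 = 10.25 / 185.12 = 5.5369%
MRP = 9.03% − 2.59% = 6.44%
CAPM required = R_f + β·MRP = 2.59% + 1.31 × 6.44% = 11.0264%
α = realised − required = 5.5369% − 11.0264% = -5.49%

-5.49%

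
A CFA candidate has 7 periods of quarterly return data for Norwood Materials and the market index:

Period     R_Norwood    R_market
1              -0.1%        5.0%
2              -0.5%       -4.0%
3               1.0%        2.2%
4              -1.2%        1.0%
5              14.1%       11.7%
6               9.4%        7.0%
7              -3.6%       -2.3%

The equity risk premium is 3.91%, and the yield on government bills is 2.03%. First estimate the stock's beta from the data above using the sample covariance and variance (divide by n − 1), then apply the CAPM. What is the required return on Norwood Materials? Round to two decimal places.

Mean R_i = (-0.1 − 0.5 + 1.0 − 1.2 + 14.1 + 9.4 − 3.6) / 7 = 2.7286%
Mean R_m = (5.0 − 4.0 + 2.2 + 1.0 + 11.7 + 7.0 − 2.3) / 7 = 2.9429%
Σ(R_i − R̄_i)(R_m − R̄_m) = 185.3414  ⇒  Cov = 185.3414 / 6 = 30.8902
Σ(R_m − R̄_m)² = 177.3971  ⇒  Var(R_m) = 177.3971 / 6 = 29.5662
β = Cov / Var(R_m) = 30.8902 / 29.5662 = 1.0448
E(R) = R_f + β × MRP = 2.03% + 1.0448 × 3.91% = 6.12%

6.12%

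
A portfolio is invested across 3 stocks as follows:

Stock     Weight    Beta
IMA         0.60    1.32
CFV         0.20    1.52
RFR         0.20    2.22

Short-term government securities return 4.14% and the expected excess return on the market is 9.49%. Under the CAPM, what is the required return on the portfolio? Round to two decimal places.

β_P = Σ w_i β_i = 0.60×1.32 + 0.20×1.52 + 0.20×2.22 = 1.5400
E(R_P) = R_f + β_P × MRP = 4.14% + 1.5400 × 9.49% = 18.75%

18.75%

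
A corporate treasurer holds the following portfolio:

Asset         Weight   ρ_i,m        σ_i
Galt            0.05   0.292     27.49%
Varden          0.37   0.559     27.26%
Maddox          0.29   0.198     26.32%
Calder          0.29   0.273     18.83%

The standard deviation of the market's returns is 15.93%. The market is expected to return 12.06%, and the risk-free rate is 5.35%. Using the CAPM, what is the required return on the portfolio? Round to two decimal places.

β_Galt = 0.292 × 27.49% / 15.93% = 0.5039
β_Varden = 0.559 × 27.26% / 15.93% = 0.9566
β_Maddox = 0.198 × 26.32% / 15.93% = 0.3271
β_Calder = 0.273 × 18.83% / 15.93% = 0.3227
β_P = Σ w_i β_i = 0.05×0.5039 + 0.37×0.9566 + 0.29×0.3271 + 0.29×0.3227 = 0.5676
MRP = 12.06% − 5.35% = 6.71%
E(R_P) = R_f + β_P × MRP = 5.35% + 0.5676 × 6.71% = 9.16%

9.16%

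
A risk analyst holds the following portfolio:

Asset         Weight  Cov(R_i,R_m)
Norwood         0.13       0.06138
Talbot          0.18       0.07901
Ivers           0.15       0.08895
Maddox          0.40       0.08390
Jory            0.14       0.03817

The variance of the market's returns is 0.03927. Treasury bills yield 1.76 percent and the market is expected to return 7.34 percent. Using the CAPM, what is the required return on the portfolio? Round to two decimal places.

12.34%

β_Norwood = 0.06138 / 0.03927 = 1.5630
β_Talbot = 0.07901 / 0.03927 = 2.0120
β_Ivers = 0.08895 / 0.03927 = 2.2651
β_Maddox = 0.08390 / 0.03927 = 2.1365
β_Jory = 0.03817 / 0.03927 = 0.9720
β_P = Σ w_i β_i = 0.13×1.5630 + 0.18×2.0120 + 0.15×2.2651 + 0.40×2.1365 + 0.14×0.9720 = 1.8958
MRP = 7.34% − 1.76% = 5.58%
E(R_P) = R_f + β_P × MRP = 1.76% + 1.8958 × 5.58% = 12.34%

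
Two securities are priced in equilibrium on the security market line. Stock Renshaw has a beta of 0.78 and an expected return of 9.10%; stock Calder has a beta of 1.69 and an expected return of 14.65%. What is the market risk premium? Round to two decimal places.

6.10%

Both satisfy E(R) = R_f + β·MRP, so the slope of the SML is
MRP = (14.65% − 9.10%) / (1.69 − 0.78) = 5.55% / 0.91 = 6.0989%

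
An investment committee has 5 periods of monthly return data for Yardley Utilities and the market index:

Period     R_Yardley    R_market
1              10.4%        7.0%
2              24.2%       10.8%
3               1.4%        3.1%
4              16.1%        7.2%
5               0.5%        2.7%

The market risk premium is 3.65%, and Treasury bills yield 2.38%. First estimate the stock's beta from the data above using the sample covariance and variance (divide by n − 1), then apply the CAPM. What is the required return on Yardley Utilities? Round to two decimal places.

Mean R_i = (10.4 + 24.2 + 1.4 + 16.1 + 0.5) / 5 = 10.5200%
Mean R_m = (7.0 + 10.8 + 3.1 + 7.2 + 2.7) / 5 = 6.1600%
Σ(R_i − R̄_i)(R_m − R̄_m) = 131.7540  ⇒  Cov = 131.7540 / 4 = 32.9385
Σ(R_m − R̄_m)² = 44.6520  ⇒  Var(R_m) = 44.6520 / 4 = 11.1630
β = Cov / Var(R_m) = 32.9385 / 11.1630 = 2.9507
E(R) = R_f + β × MRP = 2.38% + 2.9507 × 3.65% = 13.15%

13.15%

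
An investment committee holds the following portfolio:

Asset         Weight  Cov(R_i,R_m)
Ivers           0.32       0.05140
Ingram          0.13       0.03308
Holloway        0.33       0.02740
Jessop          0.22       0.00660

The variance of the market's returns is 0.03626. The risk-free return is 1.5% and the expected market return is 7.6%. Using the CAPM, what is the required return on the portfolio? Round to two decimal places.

β_Ivers = 0.05140 / 0.03626 = 1.4175
β_Ingram = 0.03308 / 0.03626 = 0.9123
β_Holloway = 0.02740 / 0.03626 = 0.7557
β_Jessop = 0.00660 / 0.03626 = 0.1820
β_P = Σ w_i β_i = 0.32×1.4175 + 0.13×0.9123 + 0.33×0.7557 + 0.22×0.1820 = 0.8616
MRP = 7.6% − 1.5% = 6.10%
E(R_P) = R_f + β_P × MRP = 1.5% + 0.8616 × 6.1% = 6.76%

6.76%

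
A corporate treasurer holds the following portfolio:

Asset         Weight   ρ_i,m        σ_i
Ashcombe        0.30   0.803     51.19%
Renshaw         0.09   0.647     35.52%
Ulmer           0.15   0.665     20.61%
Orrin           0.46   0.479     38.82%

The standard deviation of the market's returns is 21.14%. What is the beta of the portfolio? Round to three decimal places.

1.183

β_Ashcombe = 0.803 × 51.19% / 21.14% = 1.9444
β_Renshaw = 0.647 × 35.52% / 21.14% = 1.0871
β_Ulmer = 0.665 × 20.61% / 21.14% = 0.6483
β_Orrin = 0.479 × 38.82% / 21.14% = 0.8796
β_P = Σ w_i β_i = 0.30×1.9444 + 0.09×1.0871 + 0.15×0.6483 + 0.46×0.8796 = 1.1830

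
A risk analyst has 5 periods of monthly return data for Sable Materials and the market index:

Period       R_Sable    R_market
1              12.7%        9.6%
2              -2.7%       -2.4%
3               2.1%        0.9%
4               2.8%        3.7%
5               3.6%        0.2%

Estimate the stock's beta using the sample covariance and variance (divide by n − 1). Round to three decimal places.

1.159

Mean R_i = (12.7 − 2.7 + 2.1 + 2.8 + 3.6) / 5 = 3.7000%
Mean R_m = (9.6 − 2.4 + 0.9 + 3.7 + 0.2) / 5 = 2.4000%
Σ(R_i − R̄_i)(R_m − R̄_m) = 96.9700  ⇒  Cov = 96.9700 / 4 = 24.2425
Σ(R_m − R̄_m)² = 83.6600  ⇒  Var(R_m) = 83.6600 / 4 = 20.9150
β = Cov / Var(R_m) = 24.2425 / 20.9150 = 1.1591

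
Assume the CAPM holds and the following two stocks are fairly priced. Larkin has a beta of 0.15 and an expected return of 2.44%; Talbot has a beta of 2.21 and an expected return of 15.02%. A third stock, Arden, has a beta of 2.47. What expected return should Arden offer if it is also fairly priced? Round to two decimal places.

16.61%

MRP (SML slope) = (15.02% − 2.44%) / (2.21 − 0.15) = 12.58% / 2.06 = 6.1068%
R_f (intercept) = 2.44% − 0.15 × 6.1068% = 1.5240%
E(R_Arden) = R_f + β × MRP = 1.5240% + 2.47 × 6.1068% = 16.61%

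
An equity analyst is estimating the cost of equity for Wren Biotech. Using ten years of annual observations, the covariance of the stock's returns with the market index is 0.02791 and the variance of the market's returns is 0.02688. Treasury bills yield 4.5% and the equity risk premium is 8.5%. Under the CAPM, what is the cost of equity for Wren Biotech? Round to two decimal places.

β = Cov(R_i, R_m) / Var(R_m) = 0.02791 / 0.02688 = 1.0383
E(R) = R_f + β × MRP = 4.5% + 1.0383 × 8.5% = 13.33%

13.33%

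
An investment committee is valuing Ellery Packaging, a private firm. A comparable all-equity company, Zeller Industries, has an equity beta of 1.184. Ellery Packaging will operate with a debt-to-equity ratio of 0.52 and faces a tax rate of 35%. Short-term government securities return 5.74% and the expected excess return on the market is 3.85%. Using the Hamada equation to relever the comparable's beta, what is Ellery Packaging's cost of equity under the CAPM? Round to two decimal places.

β_L = β_U × [1 + (1 − t)(D/E)] = 1.184 × [1 + (1 − 0.35) × 0.52]
    = 1.184 × [1 + 0.65 × 0.52] = 1.184 × 1.3380 = 1.5842
E(R) = R_f + β_L × MRP = 5.74% + 1.5842 × 3.85% = 11.84%

11.84%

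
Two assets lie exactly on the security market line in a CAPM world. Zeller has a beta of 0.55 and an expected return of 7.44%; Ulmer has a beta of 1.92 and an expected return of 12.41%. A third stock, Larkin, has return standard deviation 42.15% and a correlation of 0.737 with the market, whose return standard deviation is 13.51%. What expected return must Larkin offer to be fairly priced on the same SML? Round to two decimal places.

MRP = (12.41% − 7.44%) / (1.92 − 0.55) = 3.6277%
R_f = 7.44% − 0.55 × 3.6277% = 5.4448%
β_Larkin = ρ·σ_i/σ_m = 0.737 × 42.15 / 13.51 = 2.2994
E(R_Larkin) = R_f + β × MRP = 5.4448% + 2.2994 × 3.6277% = 13.79%

13.79%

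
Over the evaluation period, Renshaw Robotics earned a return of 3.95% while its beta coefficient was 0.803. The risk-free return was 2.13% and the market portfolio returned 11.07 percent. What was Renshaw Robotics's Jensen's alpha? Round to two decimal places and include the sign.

Market excess return = 11.07% − 2.13% = 8.94%
CAPM benchmark = R_f + β(R_m − R_f) = 2.13% + 0.803 × 8.94% = 9.30882%
α = actual − benchmark = 3.95% − 9.30882% = -5.36%

-5.36%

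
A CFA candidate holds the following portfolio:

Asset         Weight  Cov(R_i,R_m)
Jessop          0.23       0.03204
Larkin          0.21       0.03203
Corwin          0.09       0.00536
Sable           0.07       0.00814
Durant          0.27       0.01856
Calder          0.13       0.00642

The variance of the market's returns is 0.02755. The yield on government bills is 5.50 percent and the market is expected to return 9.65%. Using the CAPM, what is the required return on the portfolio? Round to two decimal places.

8.66%

β_Jessop = 0.03204 / 0.02755 = 1.1630
β_Larkin = 0.03203 / 0.02755 = 1.1626
β_Corwin = 0.00536 / 0.02755 = 0.1946
β_Sable = 0.00814 / 0.02755 = 0.2955
β_Durant = 0.01856 / 0.02755 = 0.6737
β_Calder = 0.00642 / 0.02755 = 0.2330
β_P = Σ w_i β_i = 0.23×1.1630 + 0.21×1.1626 + 0.09×0.1946 + 0.07×0.2955 + 0.27×0.6737 + 0.13×0.2330 = 0.7620
MRP = 9.65% − 5.50% = 4.15%
E(R_P) = R_f + β_P × MRP = 5.50% + 0.7620 × 4.15% = 8.66%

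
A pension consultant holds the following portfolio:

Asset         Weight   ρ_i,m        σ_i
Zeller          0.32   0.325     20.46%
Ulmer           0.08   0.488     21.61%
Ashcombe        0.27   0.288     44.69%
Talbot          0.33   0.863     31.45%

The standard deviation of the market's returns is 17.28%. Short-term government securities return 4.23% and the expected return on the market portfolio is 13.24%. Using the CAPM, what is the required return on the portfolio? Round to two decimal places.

12.26%

β_Zeller = 0.325 × 20.46% / 17.28% = 0.3848
β_Ulmer = 0.488 × 21.61% / 17.28% = 0.6103
β_Ashcombe = 0.288 × 44.69% / 17.28% = 0.7448
β_Talbot = 0.863 × 31.45% / 17.28% = 1.5707
β_P = Σ w_i β_i = 0.32×0.3848 + 0.08×0.6103 + 0.27×0.7448 + 0.33×1.5707 = 0.8914
MRP = 13.24% − 4.23% = 9.01%
E(R_P) = R_f + β_P × MRP = 4.23% + 0.8914 × 9.01% = 12.26%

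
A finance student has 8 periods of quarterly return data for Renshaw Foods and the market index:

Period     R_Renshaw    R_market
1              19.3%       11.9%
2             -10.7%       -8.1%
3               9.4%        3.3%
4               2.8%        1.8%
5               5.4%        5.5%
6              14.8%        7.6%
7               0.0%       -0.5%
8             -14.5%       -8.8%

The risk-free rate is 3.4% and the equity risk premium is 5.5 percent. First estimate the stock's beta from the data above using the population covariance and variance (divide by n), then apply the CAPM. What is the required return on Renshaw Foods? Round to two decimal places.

12.10%

Mean R_i = (19.3 − 10.7 + 9.4 + 2.8 + 5.4 + 14.8 + 0.0 − 14.5) / 8 = 3.3125%
Mean R_m = (11.9 − 8.1 + 3.3 + 1.8 + 5.5 + 7.6 − 0.5 − 8.8) / 8 = 1.5875%
Σ(R_i − R̄_i)(R_m − R̄_m) = 580.1113  ⇒  Cov = 580.1113 / 8 = 72.5139
Σ(R_m − R̄_m)² = 366.8888  ⇒  Var(R_m) = 366.8888 / 8 = 45.8611
β = Cov / Var(R_m) = 72.5139 / 45.8611 = 1.5812
E(R) = R_f + β × MRP = 3.4% + 1.5812 × 5.5% = 12.10%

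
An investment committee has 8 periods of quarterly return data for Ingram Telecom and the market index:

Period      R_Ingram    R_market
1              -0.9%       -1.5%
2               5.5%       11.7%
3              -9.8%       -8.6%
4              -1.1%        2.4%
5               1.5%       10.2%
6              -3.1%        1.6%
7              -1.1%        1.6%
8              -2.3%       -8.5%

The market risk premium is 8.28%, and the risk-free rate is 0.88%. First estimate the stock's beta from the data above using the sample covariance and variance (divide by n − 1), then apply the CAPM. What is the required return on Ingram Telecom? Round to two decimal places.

4.87%

Mean R_i = (-0.9 + 5.5 − 9.8 − 1.1 + 1.5 − 3.1 − 1.1 − 2.3) / 8 = -1.4125%
Mean R_m = (-1.5 + 11.7 − 8.6 + 2.4 + 10.2 + 1.6 + 1.6 − 8.5) / 8 = 1.1125%
Σ(R_i − R̄_i)(R_m − R̄_m) = 188.0413  ⇒  Cov = 188.0413 / 7 = 26.8630
Σ(R_m − R̄_m)² = 390.3688  ⇒  Var(R_m) = 390.3688 / 7 = 55.7670
β = Cov / Var(R_m) = 26.8630 / 55.7670 = 0.4817
E(R) = R_f + β × MRP = 0.88% + 0.4817 × 8.28% = 4.87%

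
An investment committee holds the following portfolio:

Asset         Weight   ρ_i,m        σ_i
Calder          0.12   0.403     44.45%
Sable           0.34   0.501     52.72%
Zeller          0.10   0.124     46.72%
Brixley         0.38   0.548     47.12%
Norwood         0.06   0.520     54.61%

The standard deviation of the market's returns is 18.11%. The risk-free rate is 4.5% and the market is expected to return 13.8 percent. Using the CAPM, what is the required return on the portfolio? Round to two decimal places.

β_Calder = 0.403 × 44.45% / 18.11% = 0.9891
β_Sable = 0.501 × 52.72% / 18.11% = 1.4585
β_Zeller = 0.124 × 46.72% / 18.11% = 0.3199
β_Brixley = 0.548 × 47.12% / 18.11% = 1.4258
β_Norwood = 0.520 × 54.61% / 18.11% = 1.5680
β_P = Σ w_i β_i = 0.12×0.9891 + 0.34×1.4585 + 0.10×0.3199 + 0.38×1.4258 + 0.06×1.5680 = 1.2825
MRP = 13.8% − 4.5% = 9.30%
E(R_P) = R_f + β_P × MRP = 4.5% + 1.2825 × 9.3% = 16.43%

16.43%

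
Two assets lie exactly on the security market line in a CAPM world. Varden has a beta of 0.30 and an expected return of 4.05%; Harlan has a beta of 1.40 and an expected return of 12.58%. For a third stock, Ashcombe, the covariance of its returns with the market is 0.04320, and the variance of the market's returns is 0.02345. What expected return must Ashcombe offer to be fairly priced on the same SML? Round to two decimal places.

16.01%

MRP = (12.58% − 4.05%) / (1.40 − 0.30) = 7.7545%
R_f = 4.05% − 0.30 × 7.7545% = 1.7237%
β_Ashcombe = Cov / Var(R_m) = 0.04320 / 0.02345 = 1.8422
E(R_Ashcombe) = R_f + β × MRP = 1.7237% + 1.8422 × 7.7545% = 16.01%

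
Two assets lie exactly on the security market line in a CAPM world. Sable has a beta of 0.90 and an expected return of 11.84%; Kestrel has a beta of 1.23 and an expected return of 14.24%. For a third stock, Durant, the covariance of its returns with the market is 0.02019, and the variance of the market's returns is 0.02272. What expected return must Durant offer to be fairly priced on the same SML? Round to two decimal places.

11.76%

MRP = (14.24% − 11.84%) / (1.23 − 0.90) = 7.2727%
R_f = 11.84% − 0.90 × 7.2727% = 5.2946%
β_Durant = Cov / Var(R_m) = 0.02019 / 0.02272 = 0.8886
E(R_Durant) = R_f + β × MRP = 5.2946% + 0.8886 × 7.2727% = 11.76%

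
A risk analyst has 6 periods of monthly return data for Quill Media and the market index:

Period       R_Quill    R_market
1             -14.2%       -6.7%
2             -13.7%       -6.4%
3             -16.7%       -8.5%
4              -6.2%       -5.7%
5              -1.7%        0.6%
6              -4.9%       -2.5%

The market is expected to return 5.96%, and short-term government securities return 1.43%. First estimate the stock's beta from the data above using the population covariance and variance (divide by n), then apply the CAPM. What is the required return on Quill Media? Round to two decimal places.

8.99%

Mean R_i = (-14.2 − 13.7 − 16.7 − 6.2 − 1.7 − 4.9) / 6 = -9.5667%
Mean R_m = (-6.7 − 6.4 − 8.5 − 5.7 + 0.6 − 2.5) / 6 = -4.8667%
Σ(R_i − R̄_i)(R_m − R̄_m) = 91.9933  ⇒  Cov = 91.9933 / 6 = 15.3322
Σ(R_m − R̄_m)² = 55.0933  ⇒  Var(R_m) = 55.0933 / 6 = 9.1822
β = Cov / Var(R_m) = 15.3322 / 9.1822 = 1.6698
MRP = 5.96% − 1.43% = 4.53%
E(R) = R_f + β × MRP = 1.43% + 1.6698 × 4.53% = 8.99%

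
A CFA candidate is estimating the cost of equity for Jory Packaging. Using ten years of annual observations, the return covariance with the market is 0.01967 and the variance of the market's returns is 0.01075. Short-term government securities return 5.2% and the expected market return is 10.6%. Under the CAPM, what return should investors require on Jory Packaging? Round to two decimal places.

β = Cov(R_i, R_m) / Var(R_m) = 0.01967 / 0.01075 = 1.8298
MRP = 10.6% − 5.2% = 5.40%
E(R) = R_f + β × MRP = 5.2% + 1.8298 × 5.4% = 15.08%

15.08%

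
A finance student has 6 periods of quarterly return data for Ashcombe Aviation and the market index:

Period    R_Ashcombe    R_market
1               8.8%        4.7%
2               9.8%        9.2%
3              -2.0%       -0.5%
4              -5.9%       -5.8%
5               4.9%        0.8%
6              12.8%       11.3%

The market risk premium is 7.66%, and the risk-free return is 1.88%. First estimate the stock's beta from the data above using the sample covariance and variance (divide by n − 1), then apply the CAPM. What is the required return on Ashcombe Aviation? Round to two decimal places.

Mean R_i = (8.8 + 9.8 − 2.0 − 5.9 + 4.9 + 12.8) / 6 = 4.7333%
Mean R_m = (4.7 + 9.2 − 0.5 − 5.8 + 0.8 + 11.3) / 6 = 3.2833%
Σ(R_i − R̄_i)(R_m − R̄_m) = 222.0533  ⇒  Cov = 222.0533 / 5 = 44.4107
Σ(R_m − R̄_m)² = 204.2683  ⇒  Var(R_m) = 204.2683 / 5 = 40.8537
β = Cov / Var(R_m) = 44.4107 / 40.8537 = 1.0871
E(R) = R_f + β × MRP = 1.88% + 1.0871 × 7.66% = 10.21%

10.21%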